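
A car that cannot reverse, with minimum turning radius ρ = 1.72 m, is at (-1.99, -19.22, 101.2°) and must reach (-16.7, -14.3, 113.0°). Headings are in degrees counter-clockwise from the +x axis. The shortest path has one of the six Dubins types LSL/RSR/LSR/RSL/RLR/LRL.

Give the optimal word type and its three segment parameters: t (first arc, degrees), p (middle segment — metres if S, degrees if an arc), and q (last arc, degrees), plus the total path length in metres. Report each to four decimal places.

Let ψ = atan2(Δy, Δx) = atan2(4.92, -14.71) = 161.5066° be the start→goal bearing.
Normalize: d = |goal − start| / ρ = 15.510980/1.72 = 9.018012, α = (θ_start − ψ) mod 360° = 299.6934° = 5.230636 rad, β = (θ_goal − ψ) mod 360° = 311.4934° = 5.436585 rad.
Common terms: sin α = -0.868689, cos α = 0.495358, sin β = -0.749033, cos β = 0.662533, cos(α−β) = 0.978867, d² = 81.324534. Work in radians in the unit-radius frame; every candidate has L = ρ·(t + p + q).
LSL: p² = 2 + d² − 2cos(α−β) + 2d(sin α − sin β) = 79.208673; p = √p² = 8.899925; φ = atan2(cos β − cos α, d + sin α − sin β) = 0.018785 rad; t = (φ − α) mod 2π = 1.071335 rad, q = (β − φ) mod 2π = 5.417800 rad → L = 1.72·(1.071335 + 8.899925 + 5.417800) = 1.72·15.389060 = 26.469183 m
RSR: p² = 2 + d² − 2cos(α−β) + 2d(sin β − sin α) = 83.524924; p = √p² = 9.139197; φ = atan2(cos α − cos β, d − sin α + sin β) = -0.018293 rad; t = (α − φ) mod 2π = 5.248929 rad, q = (φ − β) mod 2π = 0.828308 rad → L = 1.72·(5.248929 + 9.139197 + 0.828308) = 1.72·15.216434 = 26.172266 m
LSR: p² = d² − 2 + 2cos(α−β) + 2d(sin α + sin β) = 52.105005; p = √p² = 7.218380; φ = atan2(−cos α − cos β, d + sin α + sin β) − atan2(−2, p) = 0.115083 rad; t = (φ − α) mod 2π = 1.167632 rad, q = (φ − β) mod 2π = 0.961684 rad → L = 1.72·(1.167632 + 7.218380 + 0.961684) = 1.72·9.347696 = 16.078036 m
RSL: p² = d² − 2 + 2cos(α−β) − 2d(sin α + sin β) = 110.459532; p = √p² = 10.509973; φ = atan2(cos α + cos β, d − sin α − sin β) − atan2(2, p) = -0.079606 rad; t = (α − φ) mod 2π = 5.310242 rad, q = (β − φ) mod 2π = 5.516191 rad → L = 1.72·(5.310242 + 10.509973 + 5.516191) = 1.72·21.336406 = 36.698618 m
RLR: c = (6 − d² + 2cos(α−β) + 2d(sin α − sin β))/8 = -9.440616, |c| > 1 → infeasible
LRL: c = (6 − d² + 2cos(α−β) − 2d(sin α − sin β))/8 = -8.901084, |c| > 1 → infeasible
Shortest: LSR with L = 16.078036 m ≈ 16.0780 m
Convert LSR to answer units (arcs ×180/π): t = 1.167632·180/π = 66.9004°, p = ρ·p = 1.72·7.218380 = 12.4156 m, q = 0.961684·180/π = 55.1004°, L = 16.0780 m.

LSR: t = 66.9004°, p = 12.4156 m, q = 55.1004°, L = 16.0780 m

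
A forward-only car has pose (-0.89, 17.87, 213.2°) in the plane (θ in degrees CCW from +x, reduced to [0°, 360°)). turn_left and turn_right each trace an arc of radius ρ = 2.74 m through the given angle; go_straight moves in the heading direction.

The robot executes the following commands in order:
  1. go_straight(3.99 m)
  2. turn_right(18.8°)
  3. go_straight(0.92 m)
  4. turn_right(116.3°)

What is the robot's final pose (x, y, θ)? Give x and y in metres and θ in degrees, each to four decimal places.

set_pose: (x, y, θ) = (-0.8900, 17.8700, 213.2000°), ρ = 2.74
go_straight(3.99): x += 3.99·cos θ, y += 3.99·sin θ → (-4.2287, 15.6852, 213.2000°)
turn_right(18.8°): centre at ρ to the right, rotate −18.8° → (-5.0476, 15.3240, 194.4000°)
go_straight(0.92): x += 0.92·cos θ, y += 0.92·sin θ → (-5.9387, 15.0952, 194.4000°)
turn_right(116.3°): centre at ρ to the right, rotate −116.3° → (-9.3012, 18.3142, 78.1000°)

(-9.3012, 18.3142, 78.1000°)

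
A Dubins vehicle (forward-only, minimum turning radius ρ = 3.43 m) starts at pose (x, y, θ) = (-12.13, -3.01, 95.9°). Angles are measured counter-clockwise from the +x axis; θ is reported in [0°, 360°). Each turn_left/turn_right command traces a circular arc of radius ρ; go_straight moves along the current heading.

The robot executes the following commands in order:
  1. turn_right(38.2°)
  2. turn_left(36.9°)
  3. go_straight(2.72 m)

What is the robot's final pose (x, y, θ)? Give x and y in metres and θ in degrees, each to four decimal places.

set_pose: (x, y, θ) = (-12.1300, -3.0100, 95.9000°), ρ = 3.43
turn_right(38.2°): centre at ρ to the right, rotate −38.2° → (-11.6174, -0.8246, 57.7000°)
turn_left(36.9°): centre at ρ to the left, rotate +36.9° → (-11.0977, 1.2833, 94.6000°)
go_straight(2.72): x += 2.72·cos θ, y += 2.72·sin θ → (-11.3159, 3.9946, 94.6000°)

(-11.3159, 3.9946, 94.6000°)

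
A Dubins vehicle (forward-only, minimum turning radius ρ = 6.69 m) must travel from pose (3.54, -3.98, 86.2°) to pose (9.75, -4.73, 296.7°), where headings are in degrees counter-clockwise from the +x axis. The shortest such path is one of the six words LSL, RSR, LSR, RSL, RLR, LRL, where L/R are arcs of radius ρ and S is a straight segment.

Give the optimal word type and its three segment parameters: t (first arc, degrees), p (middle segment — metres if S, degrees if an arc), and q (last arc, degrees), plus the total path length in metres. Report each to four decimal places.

Let ψ = atan2(Δy, Δx) = atan2(-0.75, 6.21) = -6.8864° be the start→goal bearing.
Normalize: d = |goal − start| / ρ = 6.255126/6.69 = 0.934996, α = (θ_start − ψ) mod 360° = 93.0864° = 1.624665 rad, β = (θ_goal − ψ) mod 360° = 303.5864° = 5.298583 rad.
Common terms: sin α = 0.998549, cos α = -0.053842, sin β = -0.833052, cos β = 0.553194, cos(α−β) = -0.861629, d² = 0.874218. Work in radians in the unit-radius frame; every candidate has L = ρ·(t + p + q).
LSL: p² = 2 + d² − 2cos(α−β) + 2d(sin α − sin β) = 8.022559; p = √p² = 2.832412; φ = atan2(cos β − cos α, d + sin α − sin β) = 0.215993 rad; t = (φ − α) mod 2π = 4.874514 rad, q = (β − φ) mod 2π = 5.082589 rad → L = 6.69·(4.874514 + 2.832412 + 5.082589) = 6.69·12.789516 = 85.561859 m
RSR: p² = 2 + d² − 2cos(α−β) + 2d(sin β − sin α) = 1.172394; p = √p² = 1.082772; φ = atan2(cos α − cos β, d − sin α + sin β) = -2.546444 rad; t = (α − φ) mod 2π = 4.171108 rad, q = (φ − β) mod 2π = 4.721344 rad → L = 6.69·(4.171108 + 1.082772 + 4.721344) = 6.69·9.975224 = 66.734250 m
LSR: p² = d² − 2 + 2cos(α−β) + 2d(sin α + sin β) = -2.539562 < 0 → infeasible
RSL: p² = d² − 2 + 2cos(α−β) − 2d(sin α + sin β) = -3.158519 < 0 → infeasible
RLR: c = (6 − d² + 2cos(α−β) + 2d(sin α − sin β))/8 = 0.853451; p = 2π − arccos c = 5.734960 rad; φ = atan2(cos α − cos β, d − sin α + sin β) = -2.546444 rad; t = (α − φ + p/2) mod 2π = 0.755403 rad, q = (α − β − t + p) mod 2π = 1.305639 rad → L = 6.69·(0.755403 + 5.734960 + 1.305639) = 6.69·7.796002 = 52.155250 m
LRL: c = (6 − d² + 2cos(α−β) − 2d(sin α − sin β))/8 = -0.002820; p = 2π − arccos c = 4.709569 rad; φ = atan2(cos β − cos α, d + sin α − sin β) = 0.215993 rad; t = (φ − α + p/2) mod 2π = 0.946113 rad, q = (β − α − t + p) mod 2π = 1.154189 rad → L = 6.69·(0.946113 + 4.709569 + 1.154189) = 6.69·6.809871 = 45.558037 m
Shortest: LRL with L = 45.558037 m ≈ 45.5580 m
Convert LRL to answer units (arcs ×180/π): t = 0.946113·180/π = 54.2083°, p = 4.709569·180/π = 269.8384°, q = 1.154189·180/π = 66.1301°, L = 45.5580 m.

LRL: t = 54.2083°, p = 269.8384°, q = 66.1301°, L = 45.5580 m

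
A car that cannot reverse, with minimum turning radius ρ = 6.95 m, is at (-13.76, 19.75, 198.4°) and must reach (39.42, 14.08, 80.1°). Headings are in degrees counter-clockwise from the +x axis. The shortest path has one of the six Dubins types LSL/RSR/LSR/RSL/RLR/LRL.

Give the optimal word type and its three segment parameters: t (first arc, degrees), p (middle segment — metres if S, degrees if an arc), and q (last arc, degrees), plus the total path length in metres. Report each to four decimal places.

Let ψ = atan2(Δy, Δx) = atan2(-5.67, 53.18) = -6.0858° be the start→goal bearing.
Normalize: d = |goal − start| / ρ = 53.481411/6.95 = 7.695167, α = (θ_start − ψ) mod 360° = 204.4858° = 3.568951 rad, β = (θ_goal − ψ) mod 360° = 86.1858° = 1.504226 rad.
Common terms: sin α = -0.414468, cos α = -0.910064, sin β = 0.997785, cos β = 0.066521, cos(α−β) = -0.474088, d² = 59.215595. Work in radians in the unit-radius frame; every candidate has L = ρ·(t + p + q).
LSL: p² = 2 + d² − 2cos(α−β) + 2d(sin α − sin β) = 40.428723; p = √p² = 6.358359; φ = atan2(cos β − cos α, d + sin α − sin β) = 0.154201 rad; t = (φ − α) mod 2π = 2.868435 rad, q = (β − φ) mod 2π = 1.350025 rad → L = 6.95·(2.868435 + 6.358359 + 1.350025) = 6.95·10.576819 = 73.508894 m
RSR: p² = 2 + d² − 2cos(α−β) + 2d(sin β − sin α) = 83.898821; p = √p² = 9.159630; φ = atan2(cos α − cos β, d − sin α + sin β) = -0.106821 rad; t = (α − φ) mod 2π = 3.675772 rad, q = (φ − β) mod 2π = 4.672137 rad → L = 6.95·(3.675772 + 9.159630 + 4.672137) = 6.95·17.507540 = 121.677401 m
LSR: p² = d² − 2 + 2cos(α−β) + 2d(sin α + sin β) = 65.244861; p = √p² = 8.077429; φ = atan2(−cos α − cos β, d + sin α + sin β) − atan2(−2, p) = 0.344267 rad; t = (φ − α) mod 2π = 3.058502 rad, q = (φ − β) mod 2π = 5.123226 rad → L = 6.95·(3.058502 + 8.077429 + 5.123226) = 6.95·16.259157 = 113.001139 m
RSL: p² = d² − 2 + 2cos(α−β) − 2d(sin α + sin β) = 47.289978; p = √p² = 6.876771; φ = atan2(cos α + cos β, d − sin α − sin β) − atan2(2, p) = -0.401086 rad; t = (α − φ) mod 2π = 3.970037 rad, q = (β − φ) mod 2π = 1.905313 rad → L = 6.95·(3.970037 + 6.876771 + 1.905313) = 6.95·12.752120 = 88.627237 m
RLR: c = (6 − d² + 2cos(α−β) + 2d(sin α − sin β))/8 = -9.487353, |c| > 1 → infeasible
LRL: c = (6 − d² + 2cos(α−β) − 2d(sin α − sin β))/8 = -4.053590, |c| > 1 → infeasible
Shortest: LSL with L = 73.508894 m ≈ 73.5089 m
Convert LSL to answer units (arcs ×180/π): t = 2.868435·180/π = 164.3492°, p = ρ·p = 6.95·6.358359 = 44.1906 m, q = 1.350025·180/π = 77.3508°, L = 73.5089 m.

LSL: t = 164.3492°, p = 44.1906 m, q = 77.3508°, L = 73.5089 m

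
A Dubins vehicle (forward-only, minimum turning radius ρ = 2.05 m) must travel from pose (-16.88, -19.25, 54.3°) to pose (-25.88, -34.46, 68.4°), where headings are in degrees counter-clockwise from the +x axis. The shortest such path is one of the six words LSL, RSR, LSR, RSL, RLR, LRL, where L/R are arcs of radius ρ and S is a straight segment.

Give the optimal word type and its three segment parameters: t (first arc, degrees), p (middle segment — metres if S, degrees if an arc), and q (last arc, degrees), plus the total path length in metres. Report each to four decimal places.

Let ψ = atan2(Δy, Δx) = atan2(-15.21, -9.00) = -120.6135° be the start→goal bearing.
Normalize: d = |goal − start| / ρ = 17.673259/2.05 = 8.621102, α = (θ_start − ψ) mod 360° = 174.9135° = 3.052816 rad, β = (θ_goal − ψ) mod 360° = 189.0135° = 3.298908 rad.
Common terms: sin α = 0.088660, cos α = -0.996062, sin β = -0.156667, cos β = -0.987652, cos(α−β) = 0.969872, d² = 74.323403. Work in radians in the unit-radius frame; every candidate has L = ρ·(t + p + q).
LSL: p² = 2 + d² − 2cos(α−β) + 2d(sin α − sin β) = 78.613633; p = √p² = 8.866433; φ = atan2(cos β − cos α, d + sin α − sin β) = 0.000949 rad; t = (φ − α) mod 2π = 3.231318 rad, q = (β − φ) mod 2π = 3.297959 rad → L = 2.05·(3.231318 + 8.866433 + 3.297959) = 2.05·15.395710 = 31.561205 m
RSR: p² = 2 + d² − 2cos(α−β) + 2d(sin β − sin α) = 70.153684; p = √p² = 8.375780; φ = atan2(cos α − cos β, d − sin α + sin β) = -0.001004 rad; t = (α − φ) mod 2π = 3.053820 rad, q = (φ − β) mod 2π = 2.983274 rad → L = 2.05·(3.053820 + 8.375780 + 2.983274) = 2.05·14.412873 = 29.546391 m
LSR: p² = d² − 2 + 2cos(α−β) + 2d(sin α + sin β) = 73.090558; p = √p² = 8.549302; φ = atan2(−cos α − cos β, d + sin α + sin β) − atan2(−2, p) = 0.457705 rad; t = (φ − α) mod 2π = 3.688074 rad, q = (φ − β) mod 2π = 3.441982 rad → L = 2.05·(3.688074 + 8.549302 + 3.441982) = 2.05·15.679358 = 32.142683 m
RSL: p² = d² − 2 + 2cos(α−β) − 2d(sin α + sin β) = 75.435736; p = √p² = 8.685375; φ = atan2(cos α + cos β, d − sin α − sin β) − atan2(2, p) = -0.450779 rad; t = (α − φ) mod 2π = 3.503595 rad, q = (β − φ) mod 2π = 3.749687 rad → L = 2.05·(3.503595 + 8.685375 + 3.749687) = 2.05·15.938656 = 32.674246 m
RLR: c = (6 − d² + 2cos(α−β) + 2d(sin α − sin β))/8 = -7.769211, |c| > 1 → infeasible
LRL: c = (6 − d² + 2cos(α−β) − 2d(sin α − sin β))/8 = -8.826704, |c| > 1 → infeasible
Shortest: RSR with L = 29.546391 m ≈ 29.5464 m
Convert RSR to answer units (arcs ×180/π): t = 3.053820·180/π = 174.9710°, p = ρ·p = 2.05·8.375780 = 17.1703 m, q = 2.983274·180/π = 170.9290°, L = 29.5464 m.

RSR: t = 174.9710°, p = 17.1703 m, q = 170.9290°, L = 29.5464 m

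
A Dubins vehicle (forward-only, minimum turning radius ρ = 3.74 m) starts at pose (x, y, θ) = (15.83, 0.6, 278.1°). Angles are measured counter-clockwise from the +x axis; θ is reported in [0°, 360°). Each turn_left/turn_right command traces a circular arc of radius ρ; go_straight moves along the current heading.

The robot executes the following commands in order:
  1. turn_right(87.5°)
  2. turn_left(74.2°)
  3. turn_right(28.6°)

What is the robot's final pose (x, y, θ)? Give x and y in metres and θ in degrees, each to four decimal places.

(9.1619, -8.6819, 236.2000°)

set_pose: (x, y, θ) = (15.8300, 0.6000, 278.1000°), ρ = 3.74
turn_right(87.5°): centre at ρ to the right, rotate −87.5° → (12.8153, -3.6031, 190.6000°)
turn_left(74.2°): centre at ρ to the left, rotate +74.2° → (9.7787, -6.9404, 264.8000°)
turn_right(28.6°): centre at ρ to the right, rotate −28.6° → (9.1619, -8.6819, 236.2000°)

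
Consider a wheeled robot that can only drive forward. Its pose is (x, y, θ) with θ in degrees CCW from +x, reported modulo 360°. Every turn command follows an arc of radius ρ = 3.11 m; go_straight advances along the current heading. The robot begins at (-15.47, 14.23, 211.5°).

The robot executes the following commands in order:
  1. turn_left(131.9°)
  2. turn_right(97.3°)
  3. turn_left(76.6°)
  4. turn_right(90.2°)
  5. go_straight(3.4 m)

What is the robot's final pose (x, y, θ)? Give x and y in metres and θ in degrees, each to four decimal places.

set_pose: (x, y, θ) = (-15.4700, 14.2300, 211.5000°), ρ = 3.11
turn_left(131.9°): centre at ρ to the left, rotate +131.9° → (-14.7335, 8.5979, 343.4000°)
turn_right(97.3°): centre at ρ to the right, rotate −97.3° → (-12.7787, 4.3575, 246.1000°)
turn_left(76.6°): centre at ρ to the left, rotate +76.6° → (-11.8200, 0.6236, 322.7000°)
turn_right(90.2°): centre at ρ to the right, rotate −90.2° → (-11.2373, -3.7436, 232.5000°)
go_straight(3.4): x += 3.4·cos θ, y += 3.4·sin θ → (-13.3071, -6.4410, 232.5000°)

(-13.3071, -6.4410, 232.5000°)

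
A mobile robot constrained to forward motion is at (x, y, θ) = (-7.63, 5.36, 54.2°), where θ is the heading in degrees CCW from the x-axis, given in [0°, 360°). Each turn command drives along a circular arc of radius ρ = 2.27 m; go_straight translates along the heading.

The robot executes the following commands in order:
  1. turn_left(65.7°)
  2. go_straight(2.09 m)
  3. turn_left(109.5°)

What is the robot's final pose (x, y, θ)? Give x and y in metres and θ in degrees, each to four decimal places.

(-12.2365, 9.9769, 229.4000°)

set_pose: (x, y, θ) = (-7.6300, 5.3600, 54.2000°), ρ = 2.27
turn_left(65.7°): centre at ρ to the left, rotate +65.7° → (-7.5033, 7.8194, 119.9000°)
go_straight(2.09): x += 2.09·cos θ, y += 2.09·sin θ → (-8.5451, 9.6312, 119.9000°)
turn_left(109.5°): centre at ρ to the left, rotate +109.5° → (-12.2365, 9.9769, 229.4000°)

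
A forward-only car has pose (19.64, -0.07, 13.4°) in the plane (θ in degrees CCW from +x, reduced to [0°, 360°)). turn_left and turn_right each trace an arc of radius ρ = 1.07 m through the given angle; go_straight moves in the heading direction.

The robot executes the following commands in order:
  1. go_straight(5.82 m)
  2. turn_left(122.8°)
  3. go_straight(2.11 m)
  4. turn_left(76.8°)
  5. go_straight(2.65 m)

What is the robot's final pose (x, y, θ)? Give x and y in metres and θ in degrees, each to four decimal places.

(20.7254, 3.2341, 213.0000°)

set_pose: (x, y, θ) = (19.6400, -0.0700, 13.4000°), ρ = 1.07
go_straight(5.82): x += 5.82·cos θ, y += 5.82·sin θ → (25.3016, 1.2788, 13.4000°)
turn_left(122.8°): centre at ρ to the left, rotate +122.8° → (25.7942, 3.0919, 136.2000°)
go_straight(2.11): x += 2.11·cos θ, y += 2.11·sin θ → (24.2713, 4.5523, 136.2000°)
turn_left(76.8°): centre at ρ to the left, rotate +76.8° → (22.9479, 4.6774, 213.0000°)
go_straight(2.65): x += 2.65·cos θ, y += 2.65·sin θ → (20.7254, 3.2341, 213.0000°)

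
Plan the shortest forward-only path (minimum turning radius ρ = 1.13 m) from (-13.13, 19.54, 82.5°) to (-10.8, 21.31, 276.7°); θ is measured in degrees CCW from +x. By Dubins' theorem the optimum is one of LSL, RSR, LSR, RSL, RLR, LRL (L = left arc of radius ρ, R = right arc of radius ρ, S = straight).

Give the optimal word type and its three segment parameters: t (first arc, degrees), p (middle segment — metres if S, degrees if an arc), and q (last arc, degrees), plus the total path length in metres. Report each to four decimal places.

Let ψ = atan2(Δy, Δx) = atan2(1.77, 2.33) = 37.2224° be the start→goal bearing.
Normalize: d = |goal − start| / ρ = 2.926055/1.13 = 2.589430, α = (θ_start − ψ) mod 360° = 45.2776° = 0.790244 rad, β = (θ_goal − ψ) mod 360° = 239.4776° = 4.179673 rad.
Common terms: sin α = 0.710525, cos α = 0.703672, sin β = -0.861431, cos β = -0.507875, cos(α−β) = -0.969445, d² = 6.705145. Work in radians in the unit-radius frame; every candidate has L = ρ·(t + p + q).
LSL: p² = 2 + d² − 2cos(α−β) + 2d(sin α − sin β) = 18.784974; p = √p² = 4.334164; φ = atan2(cos β − cos α, d + sin α − sin β) = -0.283309 rad; t = (φ − α) mod 2π = 5.209633 rad, q = (β − φ) mod 2π = 4.462982 rad → L = 1.13·(5.209633 + 4.334164 + 4.462982) = 1.13·14.006778 = 15.827659 m
RSR: p² = 2 + d² − 2cos(α−β) + 2d(sin β − sin α) = 2.503098; p = √p² = 1.582118; φ = atan2(cos α − cos β, d − sin α + sin β) = 0.872246 rad; t = (α − φ) mod 2π = 6.201183 rad, q = (φ − β) mod 2π = 2.975758 rad → L = 1.13·(6.201183 + 1.582118 + 2.975758) = 1.13·10.759059 = 12.157737 m
LSR: p² = d² − 2 + 2cos(α−β) + 2d(sin α + sin β) = 1.984733; p = √p² = 1.408806; φ = atan2(−cos α − cos β, d + sin α + sin β) − atan2(−2, p) = 0.877000 rad; t = (φ − α) mod 2π = 0.086756 rad, q = (φ − β) mod 2π = 2.980512 rad → L = 1.13·(0.086756 + 1.408806 + 2.980512) = 1.13·4.476074 = 5.057963 m
RSL: p² = d² − 2 + 2cos(α−β) − 2d(sin α + sin β) = 3.547776; p = √p² = 1.883554; φ = atan2(cos α + cos β, d − sin α − sin β) − atan2(2, p) = -0.744045 rad; t = (α − φ) mod 2π = 1.534288 rad, q = (β − φ) mod 2π = 4.923718 rad → L = 1.13·(1.534288 + 1.883554 + 4.923718) = 1.13·8.341560 = 9.425963 m
RLR: c = (6 − d² + 2cos(α−β) + 2d(sin α − sin β))/8 = 0.687113; p = 2π − arccos c = 5.469897 rad; φ = atan2(cos α − cos β, d − sin α + sin β) = 0.872246 rad; t = (α − φ + p/2) mod 2π = 2.652946 rad, q = (α − β − t + p) mod 2π = 5.710706 rad → L = 1.13·(2.652946 + 5.469897 + 5.710706) = 1.13·13.833549 = 15.631911 m
LRL: c = (6 − d² + 2cos(α−β) − 2d(sin α − sin β))/8 = -1.348122, |c| > 1 → infeasible
Shortest: LSR with L = 5.057963 m ≈ 5.0580 m
Convert LSR to answer units (arcs ×180/π): t = 0.086756·180/π = 4.9708°, p = ρ·p = 1.13·1.408806 = 1.5920 m, q = 2.980512·180/π = 170.7708°, L = 5.0580 m.

LSR: t = 4.9708°, p = 1.5920 m, q = 170.7708°, L = 5.0580 m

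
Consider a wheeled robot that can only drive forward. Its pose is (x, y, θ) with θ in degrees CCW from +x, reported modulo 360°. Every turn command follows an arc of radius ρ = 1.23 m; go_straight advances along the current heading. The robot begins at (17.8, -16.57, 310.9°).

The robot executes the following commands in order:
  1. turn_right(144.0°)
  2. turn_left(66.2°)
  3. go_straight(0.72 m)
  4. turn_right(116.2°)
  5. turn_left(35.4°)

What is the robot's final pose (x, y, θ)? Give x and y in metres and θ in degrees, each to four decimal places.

set_pose: (x, y, θ) = (17.8000, -16.5700, 310.9000°), ρ = 1.23
turn_right(144.0°): centre at ρ to the right, rotate −144.0° → (16.5915, -18.5733, 166.9000°)
turn_left(66.2°): centre at ρ to the left, rotate +66.2° → (15.3291, -19.0328, 233.1000°)
go_straight(0.72): x += 0.72·cos θ, y += 0.72·sin θ → (14.8968, -19.6086, 233.1000°)
turn_right(116.2°): centre at ρ to the right, rotate −116.2° → (12.8163, -19.4265, 116.9000°)
turn_left(35.4°): centre at ρ to the left, rotate +35.4° → (12.2911, -18.8940, 152.3000°)

(12.2911, -18.8940, 152.3000°)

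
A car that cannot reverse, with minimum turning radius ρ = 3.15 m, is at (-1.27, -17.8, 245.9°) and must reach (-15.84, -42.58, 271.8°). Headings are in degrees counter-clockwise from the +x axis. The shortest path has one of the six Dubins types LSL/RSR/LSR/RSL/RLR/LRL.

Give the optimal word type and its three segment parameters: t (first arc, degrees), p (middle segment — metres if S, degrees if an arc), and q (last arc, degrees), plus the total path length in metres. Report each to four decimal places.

Let ψ = atan2(Δy, Δx) = atan2(-24.78, -14.57) = -120.4544° be the start→goal bearing.
Normalize: d = |goal − start| / ρ = 28.746014/3.15 = 9.125719, α = (θ_start − ψ) mod 360° = 6.3544° = 0.110906 rad, β = (θ_goal − ψ) mod 360° = 32.2544° = 0.562946 rad.
Common terms: sin α = 0.110678, cos α = 0.993856, sin β = 0.533680, cos β = 0.845687, cos(α−β) = 0.899558, d² = 83.278740. Work in radians in the unit-radius frame; every candidate has L = ρ·(t + p + q).
LSL: p² = 2 + d² − 2cos(α−β) + 2d(sin α − sin β) = 75.759241; p = √p² = 8.703978; φ = atan2(cos β − cos α, d + sin α − sin β) = -0.017024 rad; t = (φ − α) mod 2π = 6.155256 rad, q = (β − φ) mod 2π = 0.579970 rad → L = 3.15·(6.155256 + 8.703978 + 0.579970) = 3.15·15.439204 = 48.633493 m
RSR: p² = 2 + d² − 2cos(α−β) + 2d(sin β − sin α) = 91.200008; p = √p² = 9.549870; φ = atan2(cos α − cos β, d − sin α + sin β) = 0.015516 rad; t = (α − φ) mod 2π = 0.095390 rad, q = (φ − β) mod 2π = 5.735755 rad → L = 3.15·(0.095390 + 9.549870 + 5.735755) = 3.15·15.381015 = 48.450196 m
LSR: p² = d² − 2 + 2cos(α−β) + 2d(sin α + sin β) = 94.838322; p = √p² = 9.738497; φ = atan2(−cos α − cos β, d + sin α + sin β) − atan2(−2, p) = 0.016450 rad; t = (φ − α) mod 2π = 6.188729 rad, q = (φ − β) mod 2π = 5.736689 rad → L = 3.15·(6.188729 + 9.738497 + 5.736689) = 3.15·21.663915 = 68.241332 m
RSL: p² = d² − 2 + 2cos(α−β) − 2d(sin α + sin β) = 71.317390; p = √p² = 8.444962; φ = atan2(cos α + cos β, d − sin α − sin β) − atan2(2, p) = -0.018959 rad; t = (α − φ) mod 2π = 0.129865 rad, q = (β − φ) mod 2π = 0.581905 rad → L = 3.15·(0.129865 + 8.444962 + 0.581905) = 3.15·9.156732 = 28.843705 m
RLR: c = (6 − d² + 2cos(α−β) + 2d(sin α − sin β))/8 = -10.400001, |c| > 1 → infeasible
LRL: c = (6 − d² + 2cos(α−β) − 2d(sin α − sin β))/8 = -8.469905, |c| > 1 → infeasible
Shortest: RSL with L = 28.843705 m ≈ 28.8437 m
Convert RSL to answer units (arcs ×180/π): t = 0.129865·180/π = 7.4407°, p = ρ·p = 3.15·8.444962 = 26.6016 m, q = 0.581905·180/π = 33.3407°, L = 28.8437 m.

RSL: t = 7.4407°, p = 26.6016 m, q = 33.3407°, L = 28.8437 m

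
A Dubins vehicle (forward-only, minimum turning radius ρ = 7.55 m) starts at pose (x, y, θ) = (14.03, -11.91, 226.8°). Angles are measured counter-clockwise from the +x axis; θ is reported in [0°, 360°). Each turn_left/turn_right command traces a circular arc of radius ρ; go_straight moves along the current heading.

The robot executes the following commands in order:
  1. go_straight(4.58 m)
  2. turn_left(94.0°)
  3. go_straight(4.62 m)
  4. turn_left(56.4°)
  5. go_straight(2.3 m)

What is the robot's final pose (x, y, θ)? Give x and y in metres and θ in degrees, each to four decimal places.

set_pose: (x, y, θ) = (14.0300, -11.9100, 226.8000°), ρ = 7.55
go_straight(4.58): x += 4.58·cos θ, y += 4.58·sin θ → (10.8948, -15.2487, 226.8000°)
turn_left(94.0°): centre at ρ to the left, rotate +94.0° → (11.6267, -26.2678, 320.8000°)
go_straight(4.62): x += 4.62·cos θ, y += 4.62·sin θ → (15.2069, -29.1878, 320.8000°)
turn_left(56.4°): centre at ρ to the left, rotate +56.4° → (22.2113, -30.5493, 377.2000° ≡ 17.2000°)
go_straight(2.3): x += 2.3·cos θ, y += 2.3·sin θ → (24.4085, -29.8692, 17.2000°)

(24.4085, -29.8692, 17.2000°)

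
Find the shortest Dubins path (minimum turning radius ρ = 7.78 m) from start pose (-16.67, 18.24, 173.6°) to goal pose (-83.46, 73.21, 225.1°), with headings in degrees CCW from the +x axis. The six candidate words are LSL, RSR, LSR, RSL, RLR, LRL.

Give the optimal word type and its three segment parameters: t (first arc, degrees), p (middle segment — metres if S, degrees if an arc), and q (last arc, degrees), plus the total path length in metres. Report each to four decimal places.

Let ψ = atan2(Δy, Δx) = atan2(54.97, -66.79) = 140.5447° be the start→goal bearing.
Normalize: d = |goal − start| / ρ = 86.502052/7.78 = 11.118516, α = (θ_start − ψ) mod 360° = 33.0553° = 0.576924 rad, β = (θ_goal − ψ) mod 360° = 84.5553° = 1.475769 rad.
Common terms: sin α = 0.545448, cos α = 0.838144, sin β = 0.995488, cos β = 0.094885, cos(α−β) = 0.622515, d² = 123.621391. Work in radians in the unit-radius frame; every candidate has L = ρ·(t + p + q).
LSL: p² = 2 + d² − 2cos(α−β) + 2d(sin α − sin β) = 114.368813; p = √p² = 10.694336; φ = atan2(cos β − cos α, d + sin α − sin β) = -0.069556 rad; t = (φ − α) mod 2π = 5.636705 rad, q = (β − φ) mod 2π = 1.545325 rad → L = 7.78·(5.636705 + 10.694336 + 1.545325) = 7.78·17.876365 = 139.078123 m
RSR: p² = 2 + d² − 2cos(α−β) + 2d(sin β − sin α) = 134.383911; p = √p² = 11.592407; φ = atan2(cos α − cos β, d − sin α + sin β) = 0.064160 rad; t = (α − φ) mod 2π = 0.512764 rad, q = (φ − β) mod 2π = 4.871577 rad → L = 7.78·(0.512764 + 11.592407 + 4.871577) = 7.78·16.976748 = 132.079101 m
LSR: p² = d² − 2 + 2cos(α−β) + 2d(sin α + sin β) = 157.132279; p = √p² = 12.535241; φ = atan2(−cos α − cos β, d + sin α + sin β) − atan2(−2, p) = 0.084647 rad; t = (φ − α) mod 2π = 5.790909 rad, q = (φ − β) mod 2π = 4.892064 rad → L = 7.78·(5.790909 + 12.535241 + 4.892064) = 7.78·23.218214 = 180.637707 m
RSL: p² = d² − 2 + 2cos(α−β) − 2d(sin α + sin β) = 88.600561; p = √p² = 9.412787; φ = atan2(cos α + cos β, d − sin α − sin β) − atan2(2, p) = -0.112252 rad; t = (α − φ) mod 2π = 0.689176 rad, q = (β − φ) mod 2π = 1.588020 rad → L = 7.78·(0.689176 + 9.412787 + 1.588020) = 7.78·11.689983 = 90.948070 m
RLR: c = (6 − d² + 2cos(α−β) + 2d(sin α − sin β))/8 = -15.797989, |c| > 1 → infeasible
LRL: c = (6 − d² + 2cos(α−β) − 2d(sin α − sin β))/8 = -13.296102, |c| > 1 → infeasible
Shortest: RSL with L = 90.948070 m ≈ 90.9481 m
Convert RSL to answer units (arcs ×180/π): t = 0.689176·180/π = 39.4869°, p = ρ·p = 7.78·9.412787 = 73.2315 m, q = 1.588020·180/π = 90.9869°, L = 90.9481 m.

RSL: t = 39.4869°, p = 73.2315 m, q = 90.9869°, L = 90.9481 m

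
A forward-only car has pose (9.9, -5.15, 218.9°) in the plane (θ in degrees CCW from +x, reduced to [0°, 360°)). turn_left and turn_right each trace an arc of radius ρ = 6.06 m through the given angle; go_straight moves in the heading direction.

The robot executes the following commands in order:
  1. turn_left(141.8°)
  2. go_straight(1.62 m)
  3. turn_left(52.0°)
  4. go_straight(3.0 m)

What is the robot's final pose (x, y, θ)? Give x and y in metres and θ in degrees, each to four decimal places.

(21.9639, -11.1322, 52.7000°)

set_pose: (x, y, θ) = (9.9000, -5.1500, 218.9000°), ρ = 6.06
turn_left(141.8°): centre at ρ to the left, rotate +141.8° → (13.7795, -15.9257, 360.7000° ≡ 0.7000°)
go_straight(1.62): x += 1.62·cos θ, y += 1.62·sin θ → (15.3994, -15.9059, 0.7000°)
turn_left(52.0°): centre at ρ to the left, rotate +52.0° → (20.1459, -13.5187, 52.7000°)
go_straight(3.0): x += 3.0·cos θ, y += 3.0·sin θ → (21.9639, -11.1322, 52.7000°)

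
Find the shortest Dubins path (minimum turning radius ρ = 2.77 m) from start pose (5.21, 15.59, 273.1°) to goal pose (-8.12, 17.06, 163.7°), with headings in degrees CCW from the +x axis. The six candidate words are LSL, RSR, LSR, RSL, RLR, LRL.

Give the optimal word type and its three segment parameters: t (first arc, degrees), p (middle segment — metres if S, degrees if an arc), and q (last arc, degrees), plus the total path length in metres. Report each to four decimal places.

RSL: t = 116.9729°, p = 9.9507 m, q = 7.5729°, L = 15.9720 m

Let ψ = atan2(Δy, Δx) = atan2(1.47, -13.33) = 173.7070° be the start→goal bearing.
Normalize: d = |goal − start| / ρ = 13.410809/2.77 = 4.841447, α = (θ_start − ψ) mod 360° = 99.3930° = 1.734735 rad, β = (θ_goal − ψ) mod 360° = 349.9930° = 6.108530 rad.
Common terms: sin α = 0.986592, cos α = -0.163206, sin β = -0.173768, cos β = 0.984787, cos(α−β) = -0.332161, d² = 23.439612. Work in radians in the unit-radius frame; every candidate has L = ρ·(t + p + q).
LSL: p² = 2 + d² − 2cos(α−β) + 2d(sin α − sin β) = 37.339582; p = √p² = 6.110612; φ = atan2(cos β − cos α, d + sin α − sin β) = 0.188992 rad; t = (φ − α) mod 2π = 4.737442 rad, q = (β − φ) mod 2π = 5.919539 rad → L = 2.77·(4.737442 + 6.110612 + 5.919539) = 2.77·16.767593 = 46.446232 m
RSR: p² = 2 + d² − 2cos(α−β) + 2d(sin β − sin α) = 14.868287; p = √p² = 3.855942; φ = atan2(cos α − cos β, d − sin α + sin β) = -0.302304 rad; t = (α − φ) mod 2π = 2.037039 rad, q = (φ − β) mod 2π = 6.155536 rad → L = 2.77·(2.037039 + 3.855942 + 6.155536) = 2.77·12.048517 = 33.374393 m
LSR: p² = d² − 2 + 2cos(α−β) + 2d(sin α + sin β) = 28.645777; p = √p² = 5.352175; φ = atan2(−cos α − cos β, d + sin α + sin β) − atan2(−2, p) = 0.213320 rad; t = (φ − α) mod 2π = 4.761770 rad, q = (φ − β) mod 2π = 0.387975 rad → L = 2.77·(4.761770 + 5.352175 + 0.387975) = 2.77·10.501920 = 29.090317 m
RSL: p² = d² − 2 + 2cos(α−β) − 2d(sin α + sin β) = 12.904803; p = √p² = 3.592326; φ = atan2(cos α + cos β, d − sin α − sin β) − atan2(2, p) = -0.306828 rad; t = (α − φ) mod 2π = 2.041563 rad, q = (β − φ) mod 2π = 0.132173 rad → L = 2.77·(2.041563 + 3.592326 + 0.132173) = 2.77·5.766062 = 15.971990 m
RLR: c = (6 − d² + 2cos(α−β) + 2d(sin α − sin β))/8 = -0.858536; p = 2π − arccos c = 3.679982 rad; φ = atan2(cos α − cos β, d − sin α + sin β) = -0.302304 rad; t = (α − φ + p/2) mod 2π = 3.877030 rad, q = (α − β − t + p) mod 2π = 1.712342 rad → L = 2.77·(3.877030 + 3.679982 + 1.712342) = 2.77·9.269353 = 25.676109 m
LRL: c = (6 − d² + 2cos(α−β) − 2d(sin α − sin β))/8 = -3.667448, |c| > 1 → infeasible
Shortest: RSL with L = 15.971990 m ≈ 15.9720 m
Convert RSL to answer units (arcs ×180/π): t = 2.041563·180/π = 116.9729°, p = ρ·p = 2.77·3.592326 = 9.9507 m, q = 0.132173·180/π = 7.5729°, L = 15.9720 m.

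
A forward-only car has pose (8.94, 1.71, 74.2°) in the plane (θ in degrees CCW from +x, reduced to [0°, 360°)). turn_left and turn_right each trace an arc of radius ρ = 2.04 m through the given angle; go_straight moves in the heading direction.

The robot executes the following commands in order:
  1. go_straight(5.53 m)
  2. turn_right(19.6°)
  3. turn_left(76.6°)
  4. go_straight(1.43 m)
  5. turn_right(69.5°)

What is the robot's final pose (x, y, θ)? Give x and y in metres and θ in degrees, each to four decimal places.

(9.4147, 13.5696, 61.7000°)

set_pose: (x, y, θ) = (8.9400, 1.7100, 74.2000°), ρ = 2.04
go_straight(5.53): x += 5.53·cos θ, y += 5.53·sin θ → (10.4457, 7.0311, 74.2000°)
turn_right(19.6°): centre at ρ to the right, rotate −19.6° → (10.7458, 7.6573, 54.6000°)
turn_left(76.6°): centre at ρ to the left, rotate +76.6° → (10.6178, 10.1828, 131.2000°)
go_straight(1.43): x += 1.43·cos θ, y += 1.43·sin θ → (9.6759, 11.2588, 131.2000°)
turn_right(69.5°): centre at ρ to the right, rotate −69.5° → (9.4147, 13.5696, 61.7000°)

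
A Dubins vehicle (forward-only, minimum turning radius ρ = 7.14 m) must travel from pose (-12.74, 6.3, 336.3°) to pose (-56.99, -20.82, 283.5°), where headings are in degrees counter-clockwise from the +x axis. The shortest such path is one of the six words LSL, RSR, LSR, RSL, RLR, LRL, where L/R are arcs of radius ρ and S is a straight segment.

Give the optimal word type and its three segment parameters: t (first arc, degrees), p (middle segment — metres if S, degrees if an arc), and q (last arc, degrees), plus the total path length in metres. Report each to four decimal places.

RSL: t = 148.8335°, p = 36.6034 m, q = 96.0335°, L = 67.1178 m

Let ψ = atan2(Δy, Δx) = atan2(-27.12, -44.25) = -148.4966° be the start→goal bearing.
Normalize: d = |goal − start| / ρ = 51.899488/7.14 = 7.268836, α = (θ_start − ψ) mod 360° = 124.7966° = 2.178112 rad, β = (θ_goal − ψ) mod 360° = 71.9966° = 1.256578 rad.
Common terms: sin α = 0.821183, cos α = -0.570665, sin β = 0.951038, cos β = 0.309073, cos(α−β) = 0.604599, d² = 52.835976. Work in radians in the unit-radius frame; every candidate has L = ρ·(t + p + q).
LSL: p² = 2 + d² − 2cos(α−β) + 2d(sin α − sin β) = 51.738977; p = √p² = 7.192981; φ = atan2(cos β − cos α, d + sin α − sin β) = 0.122612 rad; t = (φ − α) mod 2π = 4.227685 rad, q = (β − φ) mod 2π = 1.133966 rad → L = 7.14·(4.227685 + 7.192981 + 1.133966) = 7.14·12.554633 = 89.640076 m
RSR: p² = 2 + d² − 2cos(α−β) + 2d(sin β − sin α) = 55.514578; p = √p² = 7.450811; φ = atan2(cos α − cos β, d − sin α + sin β) = -0.118349 rad; t = (α − φ) mod 2π = 2.296461 rad, q = (φ − β) mod 2π = 4.908258 rad → L = 7.14·(2.296461 + 7.450811 + 4.908258) = 7.14·14.655530 = 104.640482 m
LSR: p² = d² − 2 + 2cos(α−β) + 2d(sin α + sin β) = 77.809142; p = √p² = 8.820949; φ = atan2(−cos α − cos β, d + sin α + sin β) − atan2(−2, p) = 0.251889 rad; t = (φ − α) mod 2π = 4.356962 rad, q = (φ − β) mod 2π = 5.278496 rad → L = 7.14·(4.356962 + 8.820949 + 5.278496) = 7.14·18.456407 = 131.778746 m
RSL: p² = d² − 2 + 2cos(α−β) − 2d(sin α + sin β) = 26.281206; p = √p² = 5.126520; φ = atan2(cos α + cos β, d − sin α − sin β) − atan2(2, p) = -0.419523 rad; t = (α − φ) mod 2π = 2.597635 rad, q = (β − φ) mod 2π = 1.676102 rad → L = 7.14·(2.597635 + 5.126520 + 1.676102) = 7.14·9.400257 = 67.117834 m
RLR: c = (6 − d² + 2cos(α−β) + 2d(sin α − sin β))/8 = -5.939322, |c| > 1 → infeasible
LRL: c = (6 − d² + 2cos(α−β) − 2d(sin α − sin β))/8 = -5.467372, |c| > 1 → infeasible
Shortest: RSL with L = 67.117834 m ≈ 67.1178 m
Convert RSL to answer units (arcs ×180/π): t = 2.597635·180/π = 148.8335°, p = ρ·p = 7.14·5.126520 = 36.6034 m, q = 1.676102·180/π = 96.0335°, L = 67.1178 m.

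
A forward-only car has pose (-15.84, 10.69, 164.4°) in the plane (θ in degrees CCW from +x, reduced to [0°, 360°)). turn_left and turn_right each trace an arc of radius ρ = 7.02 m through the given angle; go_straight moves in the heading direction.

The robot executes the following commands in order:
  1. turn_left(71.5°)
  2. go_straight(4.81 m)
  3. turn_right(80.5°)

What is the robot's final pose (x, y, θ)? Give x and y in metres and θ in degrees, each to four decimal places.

(-34.9727, 1.4342, 155.4000°)

set_pose: (x, y, θ) = (-15.8400, 10.6900, 164.4000°), ρ = 7.02
turn_left(71.5°): centre at ρ to the left, rotate +71.5° → (-23.5408, 7.8643, 235.9000°)
go_straight(4.81): x += 4.81·cos θ, y += 4.81·sin θ → (-26.2375, 3.8813, 235.9000°)
turn_right(80.5°): centre at ρ to the right, rotate −80.5° → (-34.9727, 1.4342, 155.4000°)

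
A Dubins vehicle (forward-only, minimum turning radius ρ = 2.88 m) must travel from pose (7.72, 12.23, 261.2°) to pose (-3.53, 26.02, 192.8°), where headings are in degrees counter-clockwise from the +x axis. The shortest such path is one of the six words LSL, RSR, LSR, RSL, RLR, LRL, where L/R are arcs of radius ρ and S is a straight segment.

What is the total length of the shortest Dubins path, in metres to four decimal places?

24.4969 m

Let ψ = atan2(Δy, Δx) = atan2(13.79, -11.25) = 129.2079° be the start→goal bearing.
Normalize: d = |goal − start| / ρ = 17.796814/2.88 = 6.179449, α = (θ_start − ψ) mod 360° = 131.9921° = 2.303697 rad, β = (θ_goal − ψ) mod 360° = 63.5921° = 1.109892 rad.
Common terms: sin α = 0.743237, cos α = -0.669029, sin β = 0.895651, cos β = 0.444758, cos(α−β) = 0.368125, d² = 38.185595. Work in radians in the unit-radius frame; every candidate has L = ρ·(t + p + q).
LSL: p² = 2 + d² − 2cos(α−β) + 2d(sin α − sin β) = 37.565675; p = √p² = 6.129084; φ = atan2(cos β − cos α, d + sin α − sin β) = 0.182737 rad; t = (φ − α) mod 2π = 4.162225 rad, q = (β − φ) mod 2π = 0.927155 rad → L = 2.88·(4.162225 + 6.129084 + 0.927155) = 2.88·11.218464 = 32.309178 m
RSR: p² = 2 + d² − 2cos(α−β) + 2d(sin β − sin α) = 41.333017; p = √p² = 6.429076; φ = atan2(cos α − cos β, d − sin α + sin β) = -0.174121 rad; t = (α − φ) mod 2π = 2.477818 rad, q = (φ − β) mod 2π = 4.999172 rad → L = 2.88·(2.477818 + 6.429076 + 4.999172) = 2.88·13.906066 = 40.049471 m
LSR: p² = d² − 2 + 2cos(α−β) + 2d(sin α + sin β) = 57.176687; p = √p² = 7.561527; φ = atan2(−cos α − cos β, d + sin α + sin β) − atan2(−2, p) = 0.287253 rad; t = (φ − α) mod 2π = 4.266741 rad, q = (φ − β) mod 2π = 5.460546 rad → L = 2.88·(4.266741 + 7.561527 + 5.460546) = 2.88·17.288814 = 49.791783 m
RSL: p² = d² − 2 + 2cos(α−β) − 2d(sin α + sin β) = 16.667001; p = √p² = 4.082524; φ = atan2(cos α + cos β, d − sin α − sin β) − atan2(2, p) = -0.504882 rad; t = (α − φ) mod 2π = 2.808579 rad, q = (β − φ) mod 2π = 1.614774 rad → L = 2.88·(2.808579 + 4.082524 + 1.614774) = 2.88·8.505877 = 24.496927 m
RLR: c = (6 − d² + 2cos(α−β) + 2d(sin α − sin β))/8 = -4.166627, |c| > 1 → infeasible
LRL: c = (6 − d² + 2cos(α−β) − 2d(sin α − sin β))/8 = -3.695709, |c| > 1 → infeasible
Shortest: RSL with L = 24.496927 m ≈ 24.4969 m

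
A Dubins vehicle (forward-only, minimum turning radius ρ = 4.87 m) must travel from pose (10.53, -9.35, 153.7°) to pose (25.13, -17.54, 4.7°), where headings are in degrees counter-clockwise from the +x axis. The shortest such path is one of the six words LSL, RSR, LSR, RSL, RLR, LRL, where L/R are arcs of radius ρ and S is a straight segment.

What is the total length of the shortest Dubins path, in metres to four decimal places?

Let ψ = atan2(Δy, Δx) = atan2(-8.19, 14.60) = -29.2906° be the start→goal bearing.
Normalize: d = |goal − start| / ρ = 16.740254/4.87 = 3.437424, α = (θ_start − ψ) mod 360° = 182.9906° = 3.193789 rad, β = (θ_goal − ψ) mod 360° = 33.9906° = 0.593248 rad.
Common terms: sin α = -0.052173, cos α = -0.998638, sin β = 0.559057, cos β = 0.829129, cos(α−β) = -0.857167, d² = 11.815882. Work in radians in the unit-radius frame; every candidate has L = ρ·(t + p + q).
LSL: p² = 2 + d² − 2cos(α−β) + 2d(sin α − sin β) = 11.328103; p = √p² = 3.365725; φ = atan2(cos β − cos α, d + sin α − sin β) = 0.574069 rad; t = (φ − α) mod 2π = 3.663465 rad, q = (β − φ) mod 2π = 0.019180 rad → L = 4.87·(3.663465 + 3.365725 + 0.019180) = 4.87·7.048369 = 34.325559 m
RSR: p² = 2 + d² − 2cos(α−β) + 2d(sin β − sin α) = 19.732331; p = √p² = 4.442109; φ = atan2(cos α − cos β, d − sin α + sin β) = -0.424060 rad; t = (α − φ) mod 2π = 3.617849 rad, q = (φ − β) mod 2π = 5.265877 rad → L = 4.87·(3.617849 + 4.442109 + 5.265877) = 4.87·13.325835 = 64.896815 m
LSR: p² = d² − 2 + 2cos(α−β) + 2d(sin α + sin β) = 11.586303; p = √p² = 3.403866; φ = atan2(−cos α − cos β, d + sin α + sin β) − atan2(−2, p) = 0.574177 rad; t = (φ − α) mod 2π = 3.663573 rad, q = (φ − β) mod 2π = 6.264114 rad → L = 4.87·(3.663573 + 3.403866 + 6.264114) = 4.87·13.331552 = 64.924661 m
RSL: p² = d² − 2 + 2cos(α−β) − 2d(sin α + sin β) = 4.616793; p = √p² = 2.148672; φ = atan2(cos α + cos β, d − sin α − sin β) − atan2(2, p) = -0.807355 rad; t = (α − φ) mod 2π = 4.001144 rad, q = (β − φ) mod 2π = 1.400604 rad → L = 4.87·(4.001144 + 2.148672 + 1.400604) = 4.87·7.550420 = 36.770548 m
RLR: c = (6 − d² + 2cos(α−β) + 2d(sin α − sin β))/8 = -1.466541, |c| > 1 → infeasible
LRL: c = (6 − d² + 2cos(α−β) − 2d(sin α − sin β))/8 = -0.416013; p = 2π − arccos c = 4.283333 rad; φ = atan2(cos β − cos α, d + sin α − sin β) = 0.574069 rad; t = (φ − α + p/2) mod 2π = 5.805131 rad, q = (β − α − t + p) mod 2π = 2.160846 rad → L = 4.87·(5.805131 + 4.283333 + 2.160846) = 4.87·12.249310 = 59.654139 m
Shortest: LSL with L = 34.325559 m ≈ 34.3256 m

34.3256 m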